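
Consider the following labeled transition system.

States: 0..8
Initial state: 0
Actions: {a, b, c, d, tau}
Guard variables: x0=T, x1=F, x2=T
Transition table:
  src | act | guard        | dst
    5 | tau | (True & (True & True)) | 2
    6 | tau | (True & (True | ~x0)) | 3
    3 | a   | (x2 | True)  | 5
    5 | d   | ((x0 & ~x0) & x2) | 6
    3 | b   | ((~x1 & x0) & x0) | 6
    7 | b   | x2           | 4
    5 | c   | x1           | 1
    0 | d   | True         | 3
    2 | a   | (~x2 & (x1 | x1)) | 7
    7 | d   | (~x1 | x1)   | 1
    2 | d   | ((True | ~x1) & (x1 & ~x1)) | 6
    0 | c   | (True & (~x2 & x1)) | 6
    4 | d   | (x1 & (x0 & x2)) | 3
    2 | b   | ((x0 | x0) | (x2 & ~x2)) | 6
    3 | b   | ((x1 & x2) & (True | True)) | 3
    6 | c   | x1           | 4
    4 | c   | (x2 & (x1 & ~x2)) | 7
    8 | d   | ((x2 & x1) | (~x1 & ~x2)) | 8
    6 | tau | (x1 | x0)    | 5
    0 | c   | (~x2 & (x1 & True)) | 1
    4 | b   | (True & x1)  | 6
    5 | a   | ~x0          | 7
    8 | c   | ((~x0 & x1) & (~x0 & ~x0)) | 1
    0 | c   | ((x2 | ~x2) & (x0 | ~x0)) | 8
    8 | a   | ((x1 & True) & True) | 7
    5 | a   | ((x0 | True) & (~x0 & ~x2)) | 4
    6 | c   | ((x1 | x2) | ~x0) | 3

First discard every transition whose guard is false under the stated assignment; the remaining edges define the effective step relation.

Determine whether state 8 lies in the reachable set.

Guard filter leaves 11 enabled edge(s).
L0 = {0}
L1 = {3,8}  now seen {0,3,8}
L2 = {5,6}  now seen {0,3,5,6,8}
L3 = {2}  now seen {0,2,3,5,6,8}
Reach set: {0,2,3,5,6,8}
Path to 8: c

Answer: REACHABLE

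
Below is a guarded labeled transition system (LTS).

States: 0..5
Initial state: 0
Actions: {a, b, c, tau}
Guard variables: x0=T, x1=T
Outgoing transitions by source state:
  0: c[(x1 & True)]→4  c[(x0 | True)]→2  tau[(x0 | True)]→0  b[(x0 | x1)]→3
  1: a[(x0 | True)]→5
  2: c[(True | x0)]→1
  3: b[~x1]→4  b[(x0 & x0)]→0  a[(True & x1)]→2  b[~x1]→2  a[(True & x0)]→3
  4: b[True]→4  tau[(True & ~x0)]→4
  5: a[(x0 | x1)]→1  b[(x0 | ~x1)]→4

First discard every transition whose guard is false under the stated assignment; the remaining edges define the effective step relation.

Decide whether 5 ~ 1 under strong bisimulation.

Bisimulation quotient by refinement:
  π0 = {{0,1,2,3,4,5}}
  π1 = {{0},{1},{2},{3,5},{4}}
  π2 = {{0},{1},{2},{3},{4},{5}}
stable after 3 split(s): 6 block(s)
class of 5: {5}; class of 1: {1}

Answer: NOT BISIMILAR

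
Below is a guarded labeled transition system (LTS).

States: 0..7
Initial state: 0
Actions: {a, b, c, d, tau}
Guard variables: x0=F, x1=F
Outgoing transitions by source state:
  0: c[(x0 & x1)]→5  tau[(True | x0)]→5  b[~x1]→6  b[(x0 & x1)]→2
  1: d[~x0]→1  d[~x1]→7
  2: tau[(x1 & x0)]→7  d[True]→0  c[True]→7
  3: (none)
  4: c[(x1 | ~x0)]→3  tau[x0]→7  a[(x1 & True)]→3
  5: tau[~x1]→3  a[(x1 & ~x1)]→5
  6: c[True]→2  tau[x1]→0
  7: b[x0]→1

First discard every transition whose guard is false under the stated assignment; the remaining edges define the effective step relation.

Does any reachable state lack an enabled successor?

Answer: DEADLOCK at state 3

Trace:
R = {0,2,3,5,6,7}
  0: b→6  tau→5  [2 out]
  2: c→7  d→0  [2 out]
  3: ∅  [deadlock]
  5: tau→3  [1 out]
  6: c→2  [1 out]
  7: ∅  [deadlock]
Path to 3: tau·tau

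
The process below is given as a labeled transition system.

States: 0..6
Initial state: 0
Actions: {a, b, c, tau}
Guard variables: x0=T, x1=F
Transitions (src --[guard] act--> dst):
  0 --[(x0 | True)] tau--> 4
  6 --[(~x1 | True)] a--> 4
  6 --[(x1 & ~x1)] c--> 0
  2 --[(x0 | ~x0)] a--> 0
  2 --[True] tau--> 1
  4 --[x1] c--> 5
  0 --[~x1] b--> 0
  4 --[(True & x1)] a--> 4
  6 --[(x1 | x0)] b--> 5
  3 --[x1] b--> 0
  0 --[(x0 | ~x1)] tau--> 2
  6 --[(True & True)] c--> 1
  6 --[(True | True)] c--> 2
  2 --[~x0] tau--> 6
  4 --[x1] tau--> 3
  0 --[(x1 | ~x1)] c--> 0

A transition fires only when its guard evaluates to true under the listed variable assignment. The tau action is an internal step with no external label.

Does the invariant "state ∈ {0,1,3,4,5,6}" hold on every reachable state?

Safe = {0,1,3,4,5,6}
Reachable = {0,1,2,4}
  0: safe
  1: safe
  2: outside
  4: safe
counterexample path to 2: tau

Answer: INVARIANT VIOLATED at state 2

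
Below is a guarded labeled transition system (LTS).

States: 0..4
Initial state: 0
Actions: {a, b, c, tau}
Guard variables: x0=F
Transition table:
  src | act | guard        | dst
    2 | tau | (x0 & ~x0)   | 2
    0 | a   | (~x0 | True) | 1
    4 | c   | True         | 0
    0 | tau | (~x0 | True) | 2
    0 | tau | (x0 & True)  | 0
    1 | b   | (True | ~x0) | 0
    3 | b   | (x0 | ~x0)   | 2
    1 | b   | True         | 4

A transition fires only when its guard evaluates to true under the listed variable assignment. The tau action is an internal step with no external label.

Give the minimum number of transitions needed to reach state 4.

Breadth-first toward 4:
  depth 0: {0}
  depth 1: {1,2}
  depth 2: {4}
depth(4)=2, e.g. a·b

Answer: 2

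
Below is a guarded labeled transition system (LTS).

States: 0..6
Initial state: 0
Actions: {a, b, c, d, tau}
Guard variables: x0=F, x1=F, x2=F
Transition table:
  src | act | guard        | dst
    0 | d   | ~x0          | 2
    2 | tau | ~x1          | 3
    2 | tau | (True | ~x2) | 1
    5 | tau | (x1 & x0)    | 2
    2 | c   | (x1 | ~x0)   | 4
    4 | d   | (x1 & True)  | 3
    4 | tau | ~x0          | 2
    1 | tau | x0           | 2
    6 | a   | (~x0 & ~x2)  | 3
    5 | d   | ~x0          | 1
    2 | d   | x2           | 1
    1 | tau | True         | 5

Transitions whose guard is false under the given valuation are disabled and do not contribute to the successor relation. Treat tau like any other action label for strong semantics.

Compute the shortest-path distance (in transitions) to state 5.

Answer: 3

Trace:
Breadth-first toward 5:
  depth 0: {0}
  depth 1: {2}
  depth 2: {1,3,4}
  depth 3: {5}
5 enters at depth 3; path d·tau·tau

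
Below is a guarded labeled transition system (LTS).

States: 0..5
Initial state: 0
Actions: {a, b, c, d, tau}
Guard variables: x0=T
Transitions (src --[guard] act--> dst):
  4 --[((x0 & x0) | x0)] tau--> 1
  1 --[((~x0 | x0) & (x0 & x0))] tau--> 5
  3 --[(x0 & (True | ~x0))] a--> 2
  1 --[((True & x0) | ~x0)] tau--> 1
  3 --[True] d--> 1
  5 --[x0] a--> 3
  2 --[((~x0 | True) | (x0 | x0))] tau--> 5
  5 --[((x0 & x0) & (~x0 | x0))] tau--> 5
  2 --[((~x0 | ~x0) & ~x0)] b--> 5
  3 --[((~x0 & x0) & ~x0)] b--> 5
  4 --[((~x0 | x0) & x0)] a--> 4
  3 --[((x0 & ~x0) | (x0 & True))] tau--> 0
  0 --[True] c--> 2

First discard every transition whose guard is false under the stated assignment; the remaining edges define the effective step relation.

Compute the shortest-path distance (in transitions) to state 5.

Answer: 2

Working:
Breadth-first toward 5:
  depth 0: {0}
  depth 1: {2}
  depth 2: {5}
5 enters at depth 2; path c·tau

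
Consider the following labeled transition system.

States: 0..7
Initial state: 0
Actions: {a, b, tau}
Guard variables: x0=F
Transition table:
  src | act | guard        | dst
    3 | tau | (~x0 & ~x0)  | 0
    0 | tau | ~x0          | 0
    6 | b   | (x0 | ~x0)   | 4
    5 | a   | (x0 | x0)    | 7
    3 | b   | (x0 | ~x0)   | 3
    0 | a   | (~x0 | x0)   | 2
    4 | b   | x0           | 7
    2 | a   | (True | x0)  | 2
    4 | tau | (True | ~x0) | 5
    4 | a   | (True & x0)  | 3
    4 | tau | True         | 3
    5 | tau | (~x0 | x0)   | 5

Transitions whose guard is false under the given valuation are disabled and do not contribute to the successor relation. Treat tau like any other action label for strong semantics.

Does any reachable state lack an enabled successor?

Answer: DEADLOCK-FREE

Trace:
Reachable = {0,2}
  0: a→2  tau→0  [deg 2]
  2: a→2  [deg 1]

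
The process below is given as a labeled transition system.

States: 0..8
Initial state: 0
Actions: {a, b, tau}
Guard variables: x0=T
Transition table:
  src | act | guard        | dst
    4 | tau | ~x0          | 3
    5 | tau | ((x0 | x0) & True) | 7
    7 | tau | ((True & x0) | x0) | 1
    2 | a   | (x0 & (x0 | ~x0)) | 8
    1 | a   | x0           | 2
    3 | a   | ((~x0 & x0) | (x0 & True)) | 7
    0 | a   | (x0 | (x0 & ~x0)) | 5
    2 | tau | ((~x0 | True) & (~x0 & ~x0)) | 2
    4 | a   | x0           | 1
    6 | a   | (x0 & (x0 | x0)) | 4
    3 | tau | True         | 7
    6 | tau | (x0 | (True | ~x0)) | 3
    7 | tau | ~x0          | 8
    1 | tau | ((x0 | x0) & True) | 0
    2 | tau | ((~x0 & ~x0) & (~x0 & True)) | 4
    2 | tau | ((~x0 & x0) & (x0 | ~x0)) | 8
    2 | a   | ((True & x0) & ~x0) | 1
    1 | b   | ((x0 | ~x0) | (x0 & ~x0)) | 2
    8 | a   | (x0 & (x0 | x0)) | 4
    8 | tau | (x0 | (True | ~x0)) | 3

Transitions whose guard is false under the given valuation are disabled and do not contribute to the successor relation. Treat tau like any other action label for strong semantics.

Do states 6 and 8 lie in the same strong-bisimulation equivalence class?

Compute ~ classes (split until stable):
  round 0: {{0,1,2,3,4,5,6,7,8}}
  round 1: {{0,2,4},{1},{3,6,8},{5,7}}
  round 2: {{0},{1},{2},{3},{4},{5},{6,8},{7}}
8 equivalence class(es) (converged in 3)
class of 6: {6,8}; class of 8: {6,8}

Answer: BISIMILAR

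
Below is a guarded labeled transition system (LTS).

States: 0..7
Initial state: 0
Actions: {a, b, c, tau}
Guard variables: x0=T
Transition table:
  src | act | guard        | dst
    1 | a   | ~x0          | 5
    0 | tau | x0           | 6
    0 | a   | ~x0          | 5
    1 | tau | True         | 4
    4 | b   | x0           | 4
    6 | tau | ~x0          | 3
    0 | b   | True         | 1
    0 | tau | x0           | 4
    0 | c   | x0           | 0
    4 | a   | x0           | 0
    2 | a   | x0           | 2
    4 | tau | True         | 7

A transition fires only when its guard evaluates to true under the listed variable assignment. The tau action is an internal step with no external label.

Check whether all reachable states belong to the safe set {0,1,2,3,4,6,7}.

Answer: INVARIANT HOLDS

Working:
Allowed set {0,1,2,3,4,6,7}
Reach set: {0,1,4,6,7}
  0: safe
  1: safe
  4: safe
  6: safe
  7: safe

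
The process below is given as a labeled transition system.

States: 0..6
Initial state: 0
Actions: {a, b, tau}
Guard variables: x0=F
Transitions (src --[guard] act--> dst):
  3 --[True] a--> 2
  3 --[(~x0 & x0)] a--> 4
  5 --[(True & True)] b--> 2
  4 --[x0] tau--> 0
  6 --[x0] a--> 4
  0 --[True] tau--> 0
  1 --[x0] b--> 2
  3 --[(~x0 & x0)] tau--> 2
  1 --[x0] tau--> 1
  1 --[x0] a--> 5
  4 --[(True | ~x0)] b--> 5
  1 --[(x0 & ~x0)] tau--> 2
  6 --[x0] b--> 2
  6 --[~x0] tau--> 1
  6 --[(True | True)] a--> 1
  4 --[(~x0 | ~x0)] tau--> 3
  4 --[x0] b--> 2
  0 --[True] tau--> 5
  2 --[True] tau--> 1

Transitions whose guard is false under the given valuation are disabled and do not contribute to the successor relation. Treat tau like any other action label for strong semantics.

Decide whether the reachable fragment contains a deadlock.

Reach set: {0,1,2,5}
  0: tau→0  tau→5  [2 exit(s)]
  1: ∅  [deadlock]
  2: tau→1  [1 exit(s)]
  5: b→2  [1 exit(s)]
witness 1: tau·b·tau

Answer: DEADLOCK at state 1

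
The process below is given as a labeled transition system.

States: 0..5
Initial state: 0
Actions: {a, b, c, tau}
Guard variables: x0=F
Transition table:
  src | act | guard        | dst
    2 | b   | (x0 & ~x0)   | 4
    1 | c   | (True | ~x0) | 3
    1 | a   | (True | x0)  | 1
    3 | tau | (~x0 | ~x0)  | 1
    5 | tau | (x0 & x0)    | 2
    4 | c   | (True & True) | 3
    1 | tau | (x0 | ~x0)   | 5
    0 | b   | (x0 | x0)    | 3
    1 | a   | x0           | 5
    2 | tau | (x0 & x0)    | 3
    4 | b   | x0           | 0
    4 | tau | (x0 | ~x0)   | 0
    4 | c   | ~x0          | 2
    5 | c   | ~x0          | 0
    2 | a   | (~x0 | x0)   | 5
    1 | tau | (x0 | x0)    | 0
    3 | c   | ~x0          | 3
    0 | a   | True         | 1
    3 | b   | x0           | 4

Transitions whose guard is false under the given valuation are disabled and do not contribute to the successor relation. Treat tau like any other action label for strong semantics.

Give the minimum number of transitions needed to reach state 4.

Layered search for 4:
  depth 0: {0}
  depth 1: {1}
  depth 2: {3,5}
4 never appears.

Answer: UNREACHABLE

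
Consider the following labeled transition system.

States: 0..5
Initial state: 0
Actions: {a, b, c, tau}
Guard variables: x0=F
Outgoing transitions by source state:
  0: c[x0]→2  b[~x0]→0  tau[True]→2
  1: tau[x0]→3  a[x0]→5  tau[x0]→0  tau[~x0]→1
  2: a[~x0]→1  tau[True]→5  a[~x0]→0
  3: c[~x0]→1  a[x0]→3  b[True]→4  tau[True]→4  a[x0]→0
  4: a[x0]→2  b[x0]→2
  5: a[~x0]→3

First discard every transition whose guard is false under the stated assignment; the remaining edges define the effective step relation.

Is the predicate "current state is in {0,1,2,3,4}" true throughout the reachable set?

Inv-set: {0,1,2,3,4}
R = {0,1,2,3,4,5}
  0: ✓
  1: ✓
  2: ✓
  3: ✓
  4: ✓
  5: VIOLATES
witness against invariant: tau·tau → 5

Answer: INVARIANT VIOLATED at state 5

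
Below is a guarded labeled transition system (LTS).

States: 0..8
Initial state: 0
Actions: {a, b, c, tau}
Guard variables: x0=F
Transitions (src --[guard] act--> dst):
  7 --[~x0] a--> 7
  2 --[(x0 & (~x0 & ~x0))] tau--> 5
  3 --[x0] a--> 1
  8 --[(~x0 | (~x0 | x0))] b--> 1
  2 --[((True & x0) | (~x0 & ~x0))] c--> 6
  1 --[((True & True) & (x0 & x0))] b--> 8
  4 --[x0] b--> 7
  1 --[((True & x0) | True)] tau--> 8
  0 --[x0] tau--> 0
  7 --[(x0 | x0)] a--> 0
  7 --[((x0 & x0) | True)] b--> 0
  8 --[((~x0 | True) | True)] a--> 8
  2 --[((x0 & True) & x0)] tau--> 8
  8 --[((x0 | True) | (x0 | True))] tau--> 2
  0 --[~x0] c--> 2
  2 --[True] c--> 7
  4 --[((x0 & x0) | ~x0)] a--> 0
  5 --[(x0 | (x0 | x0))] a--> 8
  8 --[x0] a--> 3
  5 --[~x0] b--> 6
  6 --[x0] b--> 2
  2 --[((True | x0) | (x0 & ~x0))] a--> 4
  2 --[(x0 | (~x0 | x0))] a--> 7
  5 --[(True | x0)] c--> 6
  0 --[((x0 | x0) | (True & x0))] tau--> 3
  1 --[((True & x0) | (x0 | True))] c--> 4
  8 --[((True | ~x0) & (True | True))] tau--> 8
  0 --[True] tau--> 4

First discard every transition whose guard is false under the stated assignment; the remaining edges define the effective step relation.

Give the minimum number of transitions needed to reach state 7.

Answer: 2

Trace:
Layered search for 7:
  Layer 0: {0}
  Layer 1: {2,4}
  Layer 2: {6,7}
first hit 7 at d=2 via c·a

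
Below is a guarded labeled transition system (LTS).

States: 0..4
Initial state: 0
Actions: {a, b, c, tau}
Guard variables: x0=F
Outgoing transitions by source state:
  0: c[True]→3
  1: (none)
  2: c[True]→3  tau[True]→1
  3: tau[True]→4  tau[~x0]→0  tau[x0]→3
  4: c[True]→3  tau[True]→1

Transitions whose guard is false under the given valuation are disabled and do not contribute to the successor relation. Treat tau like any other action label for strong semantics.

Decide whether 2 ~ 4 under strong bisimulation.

Answer: BISIMILAR

Analysis:
Refine partition for ~:
  π0 = {{0,1,2,3,4}}
  π1 = {{0},{1},{2,4},{3}}
Fixed point at round 2; 4 class(es).
2∈{2,4}, 4∈{2,4}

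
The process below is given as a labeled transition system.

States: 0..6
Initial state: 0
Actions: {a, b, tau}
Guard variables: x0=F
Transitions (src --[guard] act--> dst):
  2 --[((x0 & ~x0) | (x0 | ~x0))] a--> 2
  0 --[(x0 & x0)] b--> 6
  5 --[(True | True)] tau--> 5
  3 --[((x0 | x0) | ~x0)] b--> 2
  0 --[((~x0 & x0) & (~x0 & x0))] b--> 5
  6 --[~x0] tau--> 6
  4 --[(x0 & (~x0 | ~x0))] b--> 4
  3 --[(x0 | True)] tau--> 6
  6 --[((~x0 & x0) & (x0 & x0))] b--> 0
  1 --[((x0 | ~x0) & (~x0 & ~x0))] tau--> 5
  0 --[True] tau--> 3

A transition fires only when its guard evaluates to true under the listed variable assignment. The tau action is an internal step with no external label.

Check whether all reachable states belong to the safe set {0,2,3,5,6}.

Answer: INVARIANT HOLDS

Analysis:
Allowed set {0,2,3,5,6}
R = {0,2,3,6}
  0: ok
  2: ok
  3: ok
  6: ok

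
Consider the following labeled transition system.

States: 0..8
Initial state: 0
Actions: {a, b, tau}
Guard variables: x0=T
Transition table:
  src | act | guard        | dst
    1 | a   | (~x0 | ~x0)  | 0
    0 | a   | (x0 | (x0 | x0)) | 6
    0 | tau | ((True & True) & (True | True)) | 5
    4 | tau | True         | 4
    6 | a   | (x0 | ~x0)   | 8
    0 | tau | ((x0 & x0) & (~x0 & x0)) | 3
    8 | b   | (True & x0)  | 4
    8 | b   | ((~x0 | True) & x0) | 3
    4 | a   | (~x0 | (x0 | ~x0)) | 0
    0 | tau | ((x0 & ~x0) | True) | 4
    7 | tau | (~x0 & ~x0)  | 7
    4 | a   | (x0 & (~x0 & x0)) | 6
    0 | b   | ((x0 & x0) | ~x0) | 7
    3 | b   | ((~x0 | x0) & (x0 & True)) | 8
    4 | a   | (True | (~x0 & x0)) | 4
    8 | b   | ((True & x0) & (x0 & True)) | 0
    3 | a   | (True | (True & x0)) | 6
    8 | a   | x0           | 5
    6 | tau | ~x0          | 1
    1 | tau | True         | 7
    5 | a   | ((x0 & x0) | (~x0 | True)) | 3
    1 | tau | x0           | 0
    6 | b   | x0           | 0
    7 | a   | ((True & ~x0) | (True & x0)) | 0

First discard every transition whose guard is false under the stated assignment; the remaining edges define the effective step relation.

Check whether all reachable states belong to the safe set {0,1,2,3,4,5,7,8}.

Answer: INVARIANT VIOLATED at state 6

Analysis:
Inv-set: {0,1,2,3,4,5,7,8}
Reach set: {0,3,4,5,6,7,8}
  0: safe
  3: safe
  4: safe
  5: safe
  6: outside
  7: safe
  8: safe
counterexample path to 6: a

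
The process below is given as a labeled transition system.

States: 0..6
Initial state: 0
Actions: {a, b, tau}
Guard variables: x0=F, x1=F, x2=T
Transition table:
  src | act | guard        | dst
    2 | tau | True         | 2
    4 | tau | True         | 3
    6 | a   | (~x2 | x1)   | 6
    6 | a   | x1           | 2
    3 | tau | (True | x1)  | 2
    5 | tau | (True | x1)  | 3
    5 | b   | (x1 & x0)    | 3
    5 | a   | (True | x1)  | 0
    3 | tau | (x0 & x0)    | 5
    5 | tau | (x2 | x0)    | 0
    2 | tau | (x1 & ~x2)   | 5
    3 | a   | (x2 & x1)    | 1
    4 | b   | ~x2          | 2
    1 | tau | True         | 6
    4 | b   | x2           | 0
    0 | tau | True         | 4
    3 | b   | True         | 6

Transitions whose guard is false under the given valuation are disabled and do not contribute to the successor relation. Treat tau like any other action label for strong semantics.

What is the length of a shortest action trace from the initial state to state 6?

Layered search for 6:
  L0 = {0}
  L1 = {4}
  L2 = {3}
  L3 = {2,6}
6 enters at depth 3; path tau·tau·b

Answer: 3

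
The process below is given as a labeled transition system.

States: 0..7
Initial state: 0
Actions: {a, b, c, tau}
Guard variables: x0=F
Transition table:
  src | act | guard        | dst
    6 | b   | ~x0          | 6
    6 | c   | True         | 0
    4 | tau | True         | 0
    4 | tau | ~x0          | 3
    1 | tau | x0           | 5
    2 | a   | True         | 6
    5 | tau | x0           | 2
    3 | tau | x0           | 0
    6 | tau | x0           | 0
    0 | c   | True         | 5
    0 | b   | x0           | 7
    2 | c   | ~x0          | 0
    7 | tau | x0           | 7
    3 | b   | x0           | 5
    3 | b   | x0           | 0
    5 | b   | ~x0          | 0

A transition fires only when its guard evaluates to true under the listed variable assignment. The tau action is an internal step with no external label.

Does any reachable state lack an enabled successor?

Answer: DEADLOCK-FREE

Analysis:
R = {0,5}
  0: c→5  [deg 1]
  5: b→0  [deg 1]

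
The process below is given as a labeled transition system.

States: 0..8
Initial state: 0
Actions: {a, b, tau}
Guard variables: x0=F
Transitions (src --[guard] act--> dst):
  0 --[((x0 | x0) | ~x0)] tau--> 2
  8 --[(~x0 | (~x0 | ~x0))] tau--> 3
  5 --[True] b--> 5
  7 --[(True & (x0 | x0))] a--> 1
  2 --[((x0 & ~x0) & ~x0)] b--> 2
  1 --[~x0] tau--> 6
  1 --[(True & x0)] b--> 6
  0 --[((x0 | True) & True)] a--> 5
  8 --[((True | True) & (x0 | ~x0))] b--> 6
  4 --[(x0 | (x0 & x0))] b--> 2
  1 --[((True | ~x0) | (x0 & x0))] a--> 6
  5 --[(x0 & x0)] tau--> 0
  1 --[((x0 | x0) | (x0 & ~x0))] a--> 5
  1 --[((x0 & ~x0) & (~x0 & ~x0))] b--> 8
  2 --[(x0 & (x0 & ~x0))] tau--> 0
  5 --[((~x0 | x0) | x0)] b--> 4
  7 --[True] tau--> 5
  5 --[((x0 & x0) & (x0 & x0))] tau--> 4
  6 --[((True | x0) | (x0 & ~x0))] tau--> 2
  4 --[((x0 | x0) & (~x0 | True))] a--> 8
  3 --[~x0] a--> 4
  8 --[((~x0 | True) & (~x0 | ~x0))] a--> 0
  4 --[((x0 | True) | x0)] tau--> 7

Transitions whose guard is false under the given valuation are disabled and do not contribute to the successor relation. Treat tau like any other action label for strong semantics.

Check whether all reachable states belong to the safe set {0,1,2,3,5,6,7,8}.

Allowed set {0,1,2,3,5,6,7,8}
Reach set: {0,2,4,5,7}
  0: safe
  2: safe
  4: outside
  5: safe
  7: safe
reach 4 via a·b — violates

Answer: INVARIANT VIOLATED at state 4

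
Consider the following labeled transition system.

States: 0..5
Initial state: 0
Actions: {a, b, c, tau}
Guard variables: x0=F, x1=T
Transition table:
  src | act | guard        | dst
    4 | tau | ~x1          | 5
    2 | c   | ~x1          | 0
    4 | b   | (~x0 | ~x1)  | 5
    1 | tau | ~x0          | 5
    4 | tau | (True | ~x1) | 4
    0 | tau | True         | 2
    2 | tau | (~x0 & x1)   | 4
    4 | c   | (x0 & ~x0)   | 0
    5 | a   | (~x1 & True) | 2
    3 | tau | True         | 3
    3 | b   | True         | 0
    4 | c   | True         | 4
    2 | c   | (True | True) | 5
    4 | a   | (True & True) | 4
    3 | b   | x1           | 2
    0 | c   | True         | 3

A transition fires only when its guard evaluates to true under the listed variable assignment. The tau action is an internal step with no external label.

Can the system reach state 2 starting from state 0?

Guard filter leaves 12 enabled edge(s).
L0 = {0}
L1 = {2,3}  total {0,2,3}
L2 = {4,5}  total {0,2,3,4,5}
Reachable = {0,2,3,4,5}
witness 2: tau

Answer: REACHABLE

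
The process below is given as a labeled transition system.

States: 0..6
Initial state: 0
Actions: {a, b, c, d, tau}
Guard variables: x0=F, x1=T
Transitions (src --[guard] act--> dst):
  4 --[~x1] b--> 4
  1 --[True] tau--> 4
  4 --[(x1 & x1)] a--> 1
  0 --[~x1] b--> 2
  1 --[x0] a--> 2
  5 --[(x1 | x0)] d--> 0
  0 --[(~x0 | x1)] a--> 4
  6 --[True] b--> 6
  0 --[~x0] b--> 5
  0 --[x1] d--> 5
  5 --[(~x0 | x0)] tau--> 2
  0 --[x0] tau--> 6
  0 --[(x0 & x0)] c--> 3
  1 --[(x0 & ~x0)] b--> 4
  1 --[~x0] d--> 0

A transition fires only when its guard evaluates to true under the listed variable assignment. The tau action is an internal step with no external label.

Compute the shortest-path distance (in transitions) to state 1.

Answer: 2

Trace:
Breadth-first toward 1:
  L0 = {0}
  L1 = {4,5}
  L2 = {1,2}
depth(1)=2, e.g. a·a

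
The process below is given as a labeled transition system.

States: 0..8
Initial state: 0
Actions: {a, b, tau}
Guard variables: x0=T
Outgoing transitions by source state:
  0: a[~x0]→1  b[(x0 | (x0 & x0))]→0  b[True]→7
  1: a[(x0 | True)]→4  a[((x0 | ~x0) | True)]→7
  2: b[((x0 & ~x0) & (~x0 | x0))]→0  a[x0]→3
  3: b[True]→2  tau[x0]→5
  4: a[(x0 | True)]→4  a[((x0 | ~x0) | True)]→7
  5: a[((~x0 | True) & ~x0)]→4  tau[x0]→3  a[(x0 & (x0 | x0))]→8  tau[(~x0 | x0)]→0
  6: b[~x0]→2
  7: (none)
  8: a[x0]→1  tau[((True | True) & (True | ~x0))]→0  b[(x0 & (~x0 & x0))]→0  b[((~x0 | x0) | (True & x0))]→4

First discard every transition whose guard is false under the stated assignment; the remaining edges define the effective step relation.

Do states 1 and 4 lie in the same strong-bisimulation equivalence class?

Answer: BISIMILAR

Analysis:
Compute ~ classes (split until stable):
  round 0: {{0,1,2,3,4,5,6,7,8}}
  round 1: {{0},{1,2,4},{3},{5},{6,7},{8}}
  round 2: {{0},{1,4},{2},{3},{5},{6,7},{8}}
stable after 3 split(s): 7 block(s)
1∈{1,4}, 4∈{1,4}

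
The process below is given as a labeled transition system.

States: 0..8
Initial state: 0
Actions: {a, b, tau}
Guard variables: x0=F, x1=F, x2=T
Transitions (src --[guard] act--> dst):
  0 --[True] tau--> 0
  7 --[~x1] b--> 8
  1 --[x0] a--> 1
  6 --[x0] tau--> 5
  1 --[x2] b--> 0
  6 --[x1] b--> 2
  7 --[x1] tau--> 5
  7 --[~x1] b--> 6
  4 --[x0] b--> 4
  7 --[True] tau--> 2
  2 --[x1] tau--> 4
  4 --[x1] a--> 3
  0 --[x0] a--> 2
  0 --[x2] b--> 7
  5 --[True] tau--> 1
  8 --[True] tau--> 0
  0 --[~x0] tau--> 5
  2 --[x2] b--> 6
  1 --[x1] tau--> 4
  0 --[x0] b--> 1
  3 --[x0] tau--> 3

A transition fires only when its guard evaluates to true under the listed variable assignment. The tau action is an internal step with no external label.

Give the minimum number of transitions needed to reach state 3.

Answer: UNREACHABLE

Trace:
Layered search for 3:
  depth 0: {0}
  depth 1: {5,7}
  depth 2: {1,2,6,8}
3 never appears.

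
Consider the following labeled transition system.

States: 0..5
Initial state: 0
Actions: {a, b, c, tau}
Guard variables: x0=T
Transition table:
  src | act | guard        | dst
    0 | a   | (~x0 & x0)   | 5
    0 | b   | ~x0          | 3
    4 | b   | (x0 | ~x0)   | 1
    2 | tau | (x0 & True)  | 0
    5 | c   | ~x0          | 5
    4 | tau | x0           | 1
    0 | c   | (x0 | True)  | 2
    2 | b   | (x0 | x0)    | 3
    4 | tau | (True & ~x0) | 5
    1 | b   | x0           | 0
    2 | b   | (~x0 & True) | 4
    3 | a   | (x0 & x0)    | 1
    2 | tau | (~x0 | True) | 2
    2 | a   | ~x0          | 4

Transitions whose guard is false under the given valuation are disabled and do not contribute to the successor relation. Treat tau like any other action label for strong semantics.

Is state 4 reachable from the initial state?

Answer: UNREACHABLE

Trace:
After dropping false guards: 8 live edges.
L0 = {0}
L1 = {2}  now seen {0,2}
L2 = {3}  now seen {0,2,3}
L3 = {1}  now seen {0,1,2,3}
R = {0,1,2,3}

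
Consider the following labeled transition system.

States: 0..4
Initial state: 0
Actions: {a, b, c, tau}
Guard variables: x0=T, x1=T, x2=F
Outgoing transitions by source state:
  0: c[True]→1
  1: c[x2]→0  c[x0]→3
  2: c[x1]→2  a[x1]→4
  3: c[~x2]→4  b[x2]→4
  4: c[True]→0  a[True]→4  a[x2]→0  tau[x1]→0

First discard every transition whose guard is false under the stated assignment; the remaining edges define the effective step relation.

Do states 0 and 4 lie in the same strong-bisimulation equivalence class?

Compute ~ classes (split until stable):
  π0 = {{0,1,2,3,4}}
  π1 = {{0,1,3},{2},{4}}
  π2 = {{0,1},{2},{3},{4}}
  π3 = {{0},{1},{2},{3},{4}}
Fixed point at round 4; 5 class(es).
0∈{0}, 4∈{4}

Answer: NOT BISIMILAR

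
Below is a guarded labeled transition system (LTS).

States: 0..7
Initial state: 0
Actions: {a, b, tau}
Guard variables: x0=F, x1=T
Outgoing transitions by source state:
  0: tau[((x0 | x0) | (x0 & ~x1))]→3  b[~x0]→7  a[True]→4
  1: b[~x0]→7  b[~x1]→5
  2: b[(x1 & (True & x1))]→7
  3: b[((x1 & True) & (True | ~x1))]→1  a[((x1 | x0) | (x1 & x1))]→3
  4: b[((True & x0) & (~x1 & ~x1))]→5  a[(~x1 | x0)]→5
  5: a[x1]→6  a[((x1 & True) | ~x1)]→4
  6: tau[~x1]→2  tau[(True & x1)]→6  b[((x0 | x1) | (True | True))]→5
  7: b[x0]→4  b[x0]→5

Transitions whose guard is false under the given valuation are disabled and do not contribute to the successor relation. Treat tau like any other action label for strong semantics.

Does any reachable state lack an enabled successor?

Reachable = {0,4,7}
  0: a→4  b→7  [2 out]
  4: ∅  [deadlock]
  7: ∅  [deadlock]
witness 4: a

Answer: DEADLOCK at state 4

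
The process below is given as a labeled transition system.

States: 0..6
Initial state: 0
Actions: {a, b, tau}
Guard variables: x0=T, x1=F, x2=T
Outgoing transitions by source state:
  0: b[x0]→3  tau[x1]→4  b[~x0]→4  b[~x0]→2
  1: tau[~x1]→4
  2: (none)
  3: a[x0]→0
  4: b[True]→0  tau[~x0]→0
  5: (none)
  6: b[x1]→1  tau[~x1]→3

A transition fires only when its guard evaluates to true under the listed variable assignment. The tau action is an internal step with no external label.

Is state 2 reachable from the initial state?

After dropping false guards: 5 live edges.
depth 0: {0}
depth 1: {3}  total {0,3}
Reach set: {0,3}

Answer: UNREACHABLE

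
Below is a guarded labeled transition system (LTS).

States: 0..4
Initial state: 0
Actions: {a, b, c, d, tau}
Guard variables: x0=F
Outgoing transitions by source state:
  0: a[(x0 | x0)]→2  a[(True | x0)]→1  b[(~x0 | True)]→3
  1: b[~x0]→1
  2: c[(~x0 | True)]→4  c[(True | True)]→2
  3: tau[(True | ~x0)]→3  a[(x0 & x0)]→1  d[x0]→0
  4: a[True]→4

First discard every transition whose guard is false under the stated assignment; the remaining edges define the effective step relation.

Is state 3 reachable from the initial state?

Answer: REACHABLE

Analysis:
Guard filter leaves 7 enabled edge(s).
L0 = {0}
L1 = {1,3}  total {0,1,3}
R = {0,1,3}
trace reaching 3: b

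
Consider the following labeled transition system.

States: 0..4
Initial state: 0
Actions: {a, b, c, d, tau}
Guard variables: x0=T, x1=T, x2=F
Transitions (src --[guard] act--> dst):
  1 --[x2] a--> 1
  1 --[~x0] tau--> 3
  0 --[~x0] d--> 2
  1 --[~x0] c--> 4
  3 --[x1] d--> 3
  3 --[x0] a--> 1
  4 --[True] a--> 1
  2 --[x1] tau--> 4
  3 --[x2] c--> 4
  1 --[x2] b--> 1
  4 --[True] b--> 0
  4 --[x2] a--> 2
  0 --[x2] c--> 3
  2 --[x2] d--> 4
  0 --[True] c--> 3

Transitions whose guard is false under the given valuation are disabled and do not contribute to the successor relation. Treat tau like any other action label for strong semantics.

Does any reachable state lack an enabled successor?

R = {0,1,3}
  0: c→3  [1 out]
  1: ∅  [STUCK]
  3: a→1  d→3  [2 out]
Path to 1: c·a

Answer: DEADLOCK at state 1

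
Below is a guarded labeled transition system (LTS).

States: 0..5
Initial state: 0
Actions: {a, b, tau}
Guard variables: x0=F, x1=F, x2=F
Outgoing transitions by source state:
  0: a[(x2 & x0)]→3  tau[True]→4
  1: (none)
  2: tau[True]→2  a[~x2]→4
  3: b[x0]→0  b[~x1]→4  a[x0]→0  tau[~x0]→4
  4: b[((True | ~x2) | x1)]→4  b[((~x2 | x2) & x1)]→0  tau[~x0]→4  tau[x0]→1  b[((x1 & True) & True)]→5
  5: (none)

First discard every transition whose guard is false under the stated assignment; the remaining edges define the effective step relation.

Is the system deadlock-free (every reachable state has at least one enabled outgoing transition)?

Reach set: {0,4}
  0: tau→4  [1 out]
  4: b→4  tau→4  [2 out]

Answer: DEADLOCK-FREE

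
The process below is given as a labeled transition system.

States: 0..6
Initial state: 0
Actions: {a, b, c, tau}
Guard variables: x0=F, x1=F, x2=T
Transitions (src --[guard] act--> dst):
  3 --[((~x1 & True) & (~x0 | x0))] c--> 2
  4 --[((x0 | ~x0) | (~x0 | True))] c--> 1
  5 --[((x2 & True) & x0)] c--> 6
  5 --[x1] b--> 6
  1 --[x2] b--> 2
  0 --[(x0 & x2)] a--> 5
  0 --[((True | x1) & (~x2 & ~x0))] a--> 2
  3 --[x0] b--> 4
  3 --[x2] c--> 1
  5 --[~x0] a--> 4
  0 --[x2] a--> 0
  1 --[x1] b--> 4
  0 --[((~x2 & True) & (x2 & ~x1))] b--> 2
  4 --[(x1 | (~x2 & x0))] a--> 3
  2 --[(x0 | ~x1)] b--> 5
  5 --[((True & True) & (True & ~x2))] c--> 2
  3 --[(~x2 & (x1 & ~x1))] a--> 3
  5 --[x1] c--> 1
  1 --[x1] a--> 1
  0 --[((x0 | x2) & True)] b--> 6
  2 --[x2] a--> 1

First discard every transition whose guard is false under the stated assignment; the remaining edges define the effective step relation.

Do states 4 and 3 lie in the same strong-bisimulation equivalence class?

Refine partition for ~:
  round 0: {{0,1,2,3,4,5,6}}
  round 1: {{0,2},{1},{3,4},{5},{6}}
  round 2: {{0},{1},{2},{3},{4},{5},{6}}
7 equivalence class(es) (converged in 3)
class of 4: {4}; class of 3: {3}

Answer: NOT BISIMILAR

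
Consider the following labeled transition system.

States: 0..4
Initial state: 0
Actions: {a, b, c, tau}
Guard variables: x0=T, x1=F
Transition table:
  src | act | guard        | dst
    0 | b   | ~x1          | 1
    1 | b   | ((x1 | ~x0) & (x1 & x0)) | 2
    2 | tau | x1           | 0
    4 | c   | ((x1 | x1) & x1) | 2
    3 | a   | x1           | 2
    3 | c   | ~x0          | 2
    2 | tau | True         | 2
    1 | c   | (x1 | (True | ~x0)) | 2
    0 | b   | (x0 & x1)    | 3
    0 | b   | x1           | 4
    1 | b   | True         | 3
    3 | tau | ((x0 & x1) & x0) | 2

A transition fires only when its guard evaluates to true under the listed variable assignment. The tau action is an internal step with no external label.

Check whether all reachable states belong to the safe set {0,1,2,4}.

Answer: INVARIANT VIOLATED at state 3

Analysis:
Allowed set {0,1,2,4}
Reachable = {0,1,2,3}
  0: safe
  1: safe
  2: safe
  3: VIOLATES
witness against invariant: b·b → 3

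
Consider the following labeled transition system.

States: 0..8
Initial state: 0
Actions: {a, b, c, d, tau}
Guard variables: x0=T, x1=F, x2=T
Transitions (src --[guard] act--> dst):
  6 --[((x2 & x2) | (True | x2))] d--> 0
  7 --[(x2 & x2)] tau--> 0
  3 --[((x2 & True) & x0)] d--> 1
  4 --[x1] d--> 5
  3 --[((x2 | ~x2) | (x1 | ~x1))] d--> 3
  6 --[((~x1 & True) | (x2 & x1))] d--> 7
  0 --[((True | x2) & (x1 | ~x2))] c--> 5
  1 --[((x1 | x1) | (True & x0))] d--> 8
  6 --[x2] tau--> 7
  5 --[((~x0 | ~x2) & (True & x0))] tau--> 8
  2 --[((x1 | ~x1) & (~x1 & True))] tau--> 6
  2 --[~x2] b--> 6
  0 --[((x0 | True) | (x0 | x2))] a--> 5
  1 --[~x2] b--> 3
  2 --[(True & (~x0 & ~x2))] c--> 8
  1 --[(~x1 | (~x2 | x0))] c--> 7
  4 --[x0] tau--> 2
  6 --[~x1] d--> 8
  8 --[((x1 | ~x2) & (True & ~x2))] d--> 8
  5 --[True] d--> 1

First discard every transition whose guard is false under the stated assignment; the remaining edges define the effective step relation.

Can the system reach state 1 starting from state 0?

13 transition(s) survive guard evaluation.
L0 = {0}
L1 = {5}  cumulative {0,5}
L2 = {1}  cumulative {0,1,5}
L3 = {7,8}  cumulative {0,1,5,7,8}
R = {0,1,5,7,8}
trace reaching 1: a·d

Answer: REACHABLE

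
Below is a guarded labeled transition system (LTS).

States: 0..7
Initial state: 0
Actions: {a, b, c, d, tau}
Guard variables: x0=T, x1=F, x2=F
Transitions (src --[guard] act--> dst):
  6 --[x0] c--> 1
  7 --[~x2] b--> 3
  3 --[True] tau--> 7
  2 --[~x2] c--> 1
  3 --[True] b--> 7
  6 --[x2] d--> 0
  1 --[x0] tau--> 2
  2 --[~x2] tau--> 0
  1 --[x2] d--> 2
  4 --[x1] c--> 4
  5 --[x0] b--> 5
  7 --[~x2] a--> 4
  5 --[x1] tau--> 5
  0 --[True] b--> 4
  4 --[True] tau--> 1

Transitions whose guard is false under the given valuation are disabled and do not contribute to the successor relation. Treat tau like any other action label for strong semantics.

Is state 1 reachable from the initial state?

After dropping false guards: 11 live edges.
Layer 0: {0}
Layer 1: {4}  cumulative {0,4}
Layer 2: {1}  cumulative {0,1,4}
Layer 3: {2}  cumulative {0,1,2,4}
Reach set: {0,1,2,4}
Path to 1: b·tau

Answer: REACHABLE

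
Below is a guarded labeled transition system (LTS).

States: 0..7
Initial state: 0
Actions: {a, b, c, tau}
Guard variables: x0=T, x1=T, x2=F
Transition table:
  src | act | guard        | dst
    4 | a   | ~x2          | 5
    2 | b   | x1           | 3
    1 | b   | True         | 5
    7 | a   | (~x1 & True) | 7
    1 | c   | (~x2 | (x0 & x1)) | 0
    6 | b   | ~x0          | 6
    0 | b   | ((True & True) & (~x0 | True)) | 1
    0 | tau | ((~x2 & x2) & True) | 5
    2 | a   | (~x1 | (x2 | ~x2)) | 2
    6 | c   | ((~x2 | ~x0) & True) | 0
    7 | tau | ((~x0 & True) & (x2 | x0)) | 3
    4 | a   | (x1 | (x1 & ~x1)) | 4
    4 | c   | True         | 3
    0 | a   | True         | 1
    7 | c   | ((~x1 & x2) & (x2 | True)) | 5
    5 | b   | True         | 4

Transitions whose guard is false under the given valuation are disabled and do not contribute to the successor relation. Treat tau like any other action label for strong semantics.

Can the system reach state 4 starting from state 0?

Guard filter leaves 11 enabled edge(s).
depth 0: {0}
depth 1: {1}  cumulative {0,1}
depth 2: {5}  cumulative {0,1,5}
depth 3: {4}  cumulative {0,1,4,5}
depth 4: {3}  cumulative {0,1,3,4,5}
R = {0,1,3,4,5}
Path to 4: b·b·b

Answer: REACHABLE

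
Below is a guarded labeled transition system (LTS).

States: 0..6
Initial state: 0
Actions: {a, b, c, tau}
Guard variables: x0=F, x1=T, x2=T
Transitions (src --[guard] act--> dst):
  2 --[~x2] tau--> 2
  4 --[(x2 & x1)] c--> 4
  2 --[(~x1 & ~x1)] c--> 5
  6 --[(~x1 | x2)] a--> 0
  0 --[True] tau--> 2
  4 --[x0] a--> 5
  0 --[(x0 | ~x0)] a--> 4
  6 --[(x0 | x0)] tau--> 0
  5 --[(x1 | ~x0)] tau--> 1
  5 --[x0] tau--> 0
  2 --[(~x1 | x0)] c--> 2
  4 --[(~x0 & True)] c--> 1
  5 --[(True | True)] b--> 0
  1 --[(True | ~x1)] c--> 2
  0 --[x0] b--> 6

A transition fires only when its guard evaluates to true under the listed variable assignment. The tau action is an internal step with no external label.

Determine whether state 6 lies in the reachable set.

Answer: UNREACHABLE

Working:
8 transition(s) survive guard evaluation.
depth 0: {0}
depth 1: {2,4}  cumulative {0,2,4}
depth 2: {1}  cumulative {0,1,2,4}
R = {0,1,2,4}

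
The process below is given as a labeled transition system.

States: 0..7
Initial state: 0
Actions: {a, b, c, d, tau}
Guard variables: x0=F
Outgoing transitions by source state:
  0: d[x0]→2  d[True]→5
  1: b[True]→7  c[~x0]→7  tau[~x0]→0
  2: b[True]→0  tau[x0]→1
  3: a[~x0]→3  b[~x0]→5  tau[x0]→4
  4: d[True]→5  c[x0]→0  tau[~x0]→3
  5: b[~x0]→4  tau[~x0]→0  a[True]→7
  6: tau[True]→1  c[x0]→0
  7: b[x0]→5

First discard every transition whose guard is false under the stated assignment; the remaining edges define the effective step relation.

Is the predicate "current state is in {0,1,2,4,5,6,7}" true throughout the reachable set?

Inv-set: {0,1,2,4,5,6,7}
Reach set: {0,3,4,5,7}
  0: ok
  3: ✗ unsafe
  4: ok
  5: ok
  7: ok
witness against invariant: d·b·tau → 3

Answer: INVARIANT VIOLATED at state 3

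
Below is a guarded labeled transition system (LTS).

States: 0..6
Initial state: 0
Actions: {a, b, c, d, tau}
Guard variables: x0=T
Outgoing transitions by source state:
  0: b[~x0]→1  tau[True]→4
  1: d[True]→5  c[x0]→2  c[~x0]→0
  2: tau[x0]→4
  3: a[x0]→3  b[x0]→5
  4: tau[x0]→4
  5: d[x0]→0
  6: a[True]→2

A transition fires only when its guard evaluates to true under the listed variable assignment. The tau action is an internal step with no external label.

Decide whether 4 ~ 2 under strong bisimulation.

Answer: BISIMILAR

Analysis:
Refine partition for ~:
  π0 = {{0,1,2,3,4,5,6}}
  π1 = {{0,2,4},{1},{3},{5},{6}}
5 equivalence class(es) (converged in 2)
4∈{0,2,4}, 2∈{0,2,4}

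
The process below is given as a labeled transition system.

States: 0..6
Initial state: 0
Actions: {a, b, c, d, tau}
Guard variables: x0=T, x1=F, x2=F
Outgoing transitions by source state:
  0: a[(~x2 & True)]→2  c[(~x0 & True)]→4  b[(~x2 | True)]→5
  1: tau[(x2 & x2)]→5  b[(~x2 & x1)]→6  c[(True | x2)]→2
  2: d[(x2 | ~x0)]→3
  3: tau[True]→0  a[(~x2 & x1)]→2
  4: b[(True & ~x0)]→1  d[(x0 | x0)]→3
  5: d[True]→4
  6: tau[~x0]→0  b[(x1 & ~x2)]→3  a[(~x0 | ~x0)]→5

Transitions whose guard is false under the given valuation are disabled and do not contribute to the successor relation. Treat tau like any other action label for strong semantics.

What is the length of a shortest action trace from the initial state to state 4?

Layered search for 4:
  L0 = {0}
  L1 = {2,5}
  L2 = {4}
4 enters at depth 2; path b·d

Answer: 2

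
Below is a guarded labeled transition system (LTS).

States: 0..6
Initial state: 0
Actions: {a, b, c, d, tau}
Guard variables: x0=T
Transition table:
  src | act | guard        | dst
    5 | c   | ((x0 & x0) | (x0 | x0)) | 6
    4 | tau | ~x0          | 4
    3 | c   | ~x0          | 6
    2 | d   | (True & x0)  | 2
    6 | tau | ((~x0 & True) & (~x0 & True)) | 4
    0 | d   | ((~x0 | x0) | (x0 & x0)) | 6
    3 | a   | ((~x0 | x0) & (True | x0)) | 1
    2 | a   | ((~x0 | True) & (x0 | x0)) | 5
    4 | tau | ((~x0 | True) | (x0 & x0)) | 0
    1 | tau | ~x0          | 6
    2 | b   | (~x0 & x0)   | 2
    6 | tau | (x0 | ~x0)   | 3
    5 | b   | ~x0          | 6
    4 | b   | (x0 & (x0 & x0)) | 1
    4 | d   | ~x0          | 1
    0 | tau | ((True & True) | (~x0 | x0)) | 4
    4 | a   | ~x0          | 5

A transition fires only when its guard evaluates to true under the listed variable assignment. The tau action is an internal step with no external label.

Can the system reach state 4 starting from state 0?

Guard filter leaves 9 enabled edge(s).
depth 0: {0}
depth 1: {4,6}  now seen {0,4,6}
depth 2: {1,3}  now seen {0,1,3,4,6}
Reach set: {0,1,3,4,6}
trace reaching 4: tau

Answer: REACHABLE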